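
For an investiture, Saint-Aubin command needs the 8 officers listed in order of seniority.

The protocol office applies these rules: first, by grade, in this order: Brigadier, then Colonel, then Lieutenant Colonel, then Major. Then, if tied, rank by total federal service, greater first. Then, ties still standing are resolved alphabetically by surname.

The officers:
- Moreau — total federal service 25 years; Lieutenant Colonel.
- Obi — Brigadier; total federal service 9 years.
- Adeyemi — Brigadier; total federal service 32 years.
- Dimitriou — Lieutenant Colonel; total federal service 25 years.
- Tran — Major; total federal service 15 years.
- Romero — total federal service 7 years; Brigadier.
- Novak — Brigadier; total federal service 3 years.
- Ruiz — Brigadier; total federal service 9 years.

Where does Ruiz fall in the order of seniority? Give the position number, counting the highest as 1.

By grade: Adeyemi, Obi, Ruiz, Romero and Novak (Brigadier); then Dimitriou and Moreau (Lieutenant Colonel); then Tran (Major).
Among Adeyemi, Obi, Ruiz, Romero and Novak, by total federal service (higher first): Adeyemi (32 years) before Obi and Ruiz (9 years) before Romero (7 years) before Novak (3 years).
Among Obi and Ruiz, alphabetically by surname: Obi before Ruiz.
Dimitriou and Moreau both have total federal service 25 years, so the next rule applies.
Among Dimitriou and Moreau, alphabetically by surname: Dimitriou before Moreau.
Order: Adeyemi, Obi, Ruiz, Romero, Novak, Dimitriou, Moreau, Tran. So position 3.

3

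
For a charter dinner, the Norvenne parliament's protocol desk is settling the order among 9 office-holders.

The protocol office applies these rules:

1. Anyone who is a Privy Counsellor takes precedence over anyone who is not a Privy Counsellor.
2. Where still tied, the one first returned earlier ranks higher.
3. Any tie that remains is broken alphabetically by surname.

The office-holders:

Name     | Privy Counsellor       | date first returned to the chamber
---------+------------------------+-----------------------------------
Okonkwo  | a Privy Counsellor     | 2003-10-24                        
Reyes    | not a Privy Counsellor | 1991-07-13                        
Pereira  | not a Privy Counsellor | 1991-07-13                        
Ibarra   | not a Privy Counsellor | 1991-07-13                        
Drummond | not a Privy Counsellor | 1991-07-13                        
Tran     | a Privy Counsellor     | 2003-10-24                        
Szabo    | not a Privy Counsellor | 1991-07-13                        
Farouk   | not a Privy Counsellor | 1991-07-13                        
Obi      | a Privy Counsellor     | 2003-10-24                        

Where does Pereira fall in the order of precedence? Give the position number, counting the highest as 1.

By the first rule: Obi, Okonkwo and Tran (each a Privy Counsellor); then Drummond, Farouk, Ibarra, Pereira, Reyes and Szabo (each not a Privy Counsellor).
Obi, Okonkwo and Tran all have date first returned to the chamber 2003-10-24, so the next rule applies.
Among Obi, Okonkwo and Tran, alphabetically by surname: Obi before Okonkwo before Tran.
Drummond, Farouk, Ibarra, Pereira, Reyes and Szabo all have date first returned to the chamber 1991-07-13, so the next rule applies.
Among Drummond, Farouk, Ibarra, Pereira, Reyes and Szabo, alphabetically by surname: Drummond before Farouk before Ibarra before Pereira before Reyes before Szabo.
Order: Obi, Okonkwo, Tran, Drummond, Farouk, Ibarra, Pereira, Reyes, Szabo. So position 7.

7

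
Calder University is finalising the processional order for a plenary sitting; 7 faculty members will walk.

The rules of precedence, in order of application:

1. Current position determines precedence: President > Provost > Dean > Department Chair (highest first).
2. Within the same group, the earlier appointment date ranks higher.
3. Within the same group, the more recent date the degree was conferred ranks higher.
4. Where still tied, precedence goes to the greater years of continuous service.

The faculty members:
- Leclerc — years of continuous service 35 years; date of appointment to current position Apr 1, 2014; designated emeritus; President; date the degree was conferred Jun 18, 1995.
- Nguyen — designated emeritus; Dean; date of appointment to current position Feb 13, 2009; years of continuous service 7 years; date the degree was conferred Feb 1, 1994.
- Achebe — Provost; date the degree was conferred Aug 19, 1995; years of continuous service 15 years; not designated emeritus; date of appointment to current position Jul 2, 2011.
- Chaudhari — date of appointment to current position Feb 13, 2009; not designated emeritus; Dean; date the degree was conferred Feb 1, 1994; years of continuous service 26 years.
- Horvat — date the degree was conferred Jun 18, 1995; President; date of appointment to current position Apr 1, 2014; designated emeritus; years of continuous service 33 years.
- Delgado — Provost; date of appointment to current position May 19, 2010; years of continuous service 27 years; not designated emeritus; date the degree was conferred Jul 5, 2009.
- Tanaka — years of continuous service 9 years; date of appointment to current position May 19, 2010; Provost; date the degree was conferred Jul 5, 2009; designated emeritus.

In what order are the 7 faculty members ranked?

By current position: Leclerc and Horvat (President); then Delgado, Tanaka and Achebe (Provost); then Chaudhari and Nguyen (Dean).
Leclerc and Horvat both have date of appointment to current position Apr 1, 2014, so the next rule applies.
Leclerc and Horvat both have date the degree was conferred Jun 18, 1995, so the next rule applies.
Among Leclerc and Horvat, by years of continuous service (higher first): Leclerc (35 years) before Horvat (33 years).
Among Delgado, Tanaka and Achebe, by date of appointment to current position (earlier first): Delgado and Tanaka (May 19, 2010) before Achebe (Jul 2, 2011).
Delgado and Tanaka both have date the degree was conferred Jul 5, 2009, so the next rule applies.
Among Delgado and Tanaka, by years of continuous service (higher first): Delgado (27 years) before Tanaka (9 years).
Chaudhari and Nguyen both have date of appointment to current position Feb 13, 2009, so the next rule applies.
Chaudhari and Nguyen both have date the degree was conferred Feb 1, 1994, so the next rule applies.
Among Chaudhari and Nguyen, by years of continuous service (higher first): Chaudhari (26 years) before Nguyen (7 years).
Full order: Leclerc, Horvat, Delgado, Tanaka, Achebe, Chaudhari, Nguyen.

Leclerc, Horvat, Delgado, Tanaka, Achebe, Chaudhari, Nguyen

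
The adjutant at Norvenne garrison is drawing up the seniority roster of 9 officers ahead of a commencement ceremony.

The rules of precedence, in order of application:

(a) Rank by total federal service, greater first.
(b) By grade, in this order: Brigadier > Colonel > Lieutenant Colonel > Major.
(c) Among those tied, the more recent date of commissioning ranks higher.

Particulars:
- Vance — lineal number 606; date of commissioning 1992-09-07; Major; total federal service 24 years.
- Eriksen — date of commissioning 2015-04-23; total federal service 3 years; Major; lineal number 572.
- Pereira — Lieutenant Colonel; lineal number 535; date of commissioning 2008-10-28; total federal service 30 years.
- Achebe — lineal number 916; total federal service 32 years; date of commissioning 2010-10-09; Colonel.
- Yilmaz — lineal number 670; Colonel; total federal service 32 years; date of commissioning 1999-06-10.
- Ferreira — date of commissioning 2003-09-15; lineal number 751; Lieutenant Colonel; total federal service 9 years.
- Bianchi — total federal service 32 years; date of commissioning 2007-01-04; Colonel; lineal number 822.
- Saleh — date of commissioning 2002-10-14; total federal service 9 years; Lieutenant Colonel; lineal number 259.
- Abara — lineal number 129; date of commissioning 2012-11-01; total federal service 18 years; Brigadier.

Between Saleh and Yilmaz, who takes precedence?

Yilmaz

By total federal service (higher first): Achebe, Bianchi and Yilmaz (each 32 years); then Pereira (30 years); then Vance (24 years); then Abara (18 years); then Ferreira and Saleh (both 9 years); then Eriksen (3 years).
Achebe, Bianchi and Yilmaz are each Colonel, so the next rule applies.
Among Achebe, Bianchi and Yilmaz, by date of commissioning (later first): Achebe (2010-10-09) before Bianchi (2007-01-04) before Yilmaz (1999-06-10).
Ferreira and Saleh are each Lieutenant Colonel, so the next rule applies.
Among Ferreira and Saleh, by date of commissioning (later first): Ferreira (2003-09-15) before Saleh (2002-10-14).
So Yilmaz takes precedence.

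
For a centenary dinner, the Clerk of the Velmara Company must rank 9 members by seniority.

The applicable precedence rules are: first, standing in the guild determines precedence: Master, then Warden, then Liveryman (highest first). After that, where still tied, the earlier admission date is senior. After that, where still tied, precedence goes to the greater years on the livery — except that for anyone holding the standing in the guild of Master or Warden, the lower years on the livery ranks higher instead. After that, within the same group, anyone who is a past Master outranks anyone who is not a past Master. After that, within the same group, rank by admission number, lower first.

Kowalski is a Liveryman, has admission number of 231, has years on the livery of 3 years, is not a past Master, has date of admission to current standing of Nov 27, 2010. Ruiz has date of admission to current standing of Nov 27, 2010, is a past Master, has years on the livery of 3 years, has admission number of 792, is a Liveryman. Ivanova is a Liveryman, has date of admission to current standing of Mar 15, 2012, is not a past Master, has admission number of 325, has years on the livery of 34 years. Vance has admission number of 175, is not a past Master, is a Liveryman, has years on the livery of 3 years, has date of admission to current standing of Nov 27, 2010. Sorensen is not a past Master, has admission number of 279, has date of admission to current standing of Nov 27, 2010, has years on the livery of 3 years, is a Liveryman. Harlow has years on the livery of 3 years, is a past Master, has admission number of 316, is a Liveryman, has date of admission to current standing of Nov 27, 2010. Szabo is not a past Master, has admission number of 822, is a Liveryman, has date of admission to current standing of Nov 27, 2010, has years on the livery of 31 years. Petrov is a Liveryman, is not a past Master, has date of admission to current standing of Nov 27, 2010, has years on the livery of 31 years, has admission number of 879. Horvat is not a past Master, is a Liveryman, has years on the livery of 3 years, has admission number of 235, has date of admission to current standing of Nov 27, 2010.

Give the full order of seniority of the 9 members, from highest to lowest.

Szabo, Petrov, Harlow, Ruiz, Vance, Kowalski, Horvat, Sorensen, Ivanova

By standing in the guild: Szabo, Petrov, Harlow, Ruiz, Vance, Kowalski, Horvat, Sorensen and Ivanova (Liveryman).
Among Szabo, Petrov, Harlow, Ruiz, Vance, Kowalski, Horvat, Sorensen and Ivanova, by date of admission to current standing (earlier first): Szabo, Petrov, Harlow, Ruiz, Vance, Kowalski, Horvat and Sorensen (Nov 27, 2010) before Ivanova (Mar 15, 2012).
Among Szabo, Petrov, Harlow, Ruiz, Vance, Kowalski, Horvat and Sorensen, by years on the livery (higher first): Szabo and Petrov (31 years) before Harlow, Ruiz, Vance, Kowalski, Horvat and Sorensen (3 years).
Szabo and Petrov are each not a past Master, so the next rule applies.
Among Szabo and Petrov, by admission number (lower first): Szabo (822) before Petrov (879).
Among Harlow, Ruiz, Vance, Kowalski, Horvat and Sorensen, a past Master before not a past Master: Harlow and Ruiz (a past Master) before Vance, Kowalski, Horvat and Sorensen (not a past Master).
Among Harlow and Ruiz, by admission number (lower first): Harlow (316) before Ruiz (792).
Among Vance, Kowalski, Horvat and Sorensen, by admission number (lower first): Vance (175) before Kowalski (231) before Horvat (235) before Sorensen (279).
Full order: Szabo, Petrov, Harlow, Ruiz, Vance, Kowalski, Horvat, Sorensen, Ivanova.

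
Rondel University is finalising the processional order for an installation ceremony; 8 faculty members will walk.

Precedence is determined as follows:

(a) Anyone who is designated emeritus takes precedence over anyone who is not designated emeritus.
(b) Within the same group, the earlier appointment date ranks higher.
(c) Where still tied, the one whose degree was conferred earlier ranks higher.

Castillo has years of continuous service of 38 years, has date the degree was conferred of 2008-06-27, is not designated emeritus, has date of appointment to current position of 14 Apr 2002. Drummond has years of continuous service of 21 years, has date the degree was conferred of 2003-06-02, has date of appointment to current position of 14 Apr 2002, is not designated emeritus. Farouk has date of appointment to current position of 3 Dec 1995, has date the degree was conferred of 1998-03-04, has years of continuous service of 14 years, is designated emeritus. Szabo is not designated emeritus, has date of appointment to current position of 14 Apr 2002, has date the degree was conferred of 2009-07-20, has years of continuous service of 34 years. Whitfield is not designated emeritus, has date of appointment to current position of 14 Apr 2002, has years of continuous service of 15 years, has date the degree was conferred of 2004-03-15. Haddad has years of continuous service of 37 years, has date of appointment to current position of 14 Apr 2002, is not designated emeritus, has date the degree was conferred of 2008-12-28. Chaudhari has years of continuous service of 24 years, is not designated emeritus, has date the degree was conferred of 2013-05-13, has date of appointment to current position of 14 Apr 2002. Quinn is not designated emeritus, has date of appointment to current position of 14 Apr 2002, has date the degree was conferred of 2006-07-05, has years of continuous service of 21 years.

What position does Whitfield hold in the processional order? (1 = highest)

3

By the first rule: Farouk (designated emeritus); then Drummond, Whitfield, Quinn, Castillo, Haddad, Szabo and Chaudhari (each not designated emeritus).
Drummond, Whitfield, Quinn, Castillo, Haddad, Szabo and Chaudhari all have date of appointment to current position 14 Apr 2002, so the next rule applies.
Among Drummond, Whitfield, Quinn, Castillo, Haddad, Szabo and Chaudhari, by date the degree was conferred (earlier first): Drummond (2003-06-02) before Whitfield (2004-03-15) before Quinn (2006-07-05) before Castillo (2008-06-27) before Haddad (2008-12-28) before Szabo (2009-07-20) before Chaudhari (2013-05-13).
Order: Farouk, Drummond, Whitfield, Quinn, Castillo, Haddad, Szabo, Chaudhari. So position 3.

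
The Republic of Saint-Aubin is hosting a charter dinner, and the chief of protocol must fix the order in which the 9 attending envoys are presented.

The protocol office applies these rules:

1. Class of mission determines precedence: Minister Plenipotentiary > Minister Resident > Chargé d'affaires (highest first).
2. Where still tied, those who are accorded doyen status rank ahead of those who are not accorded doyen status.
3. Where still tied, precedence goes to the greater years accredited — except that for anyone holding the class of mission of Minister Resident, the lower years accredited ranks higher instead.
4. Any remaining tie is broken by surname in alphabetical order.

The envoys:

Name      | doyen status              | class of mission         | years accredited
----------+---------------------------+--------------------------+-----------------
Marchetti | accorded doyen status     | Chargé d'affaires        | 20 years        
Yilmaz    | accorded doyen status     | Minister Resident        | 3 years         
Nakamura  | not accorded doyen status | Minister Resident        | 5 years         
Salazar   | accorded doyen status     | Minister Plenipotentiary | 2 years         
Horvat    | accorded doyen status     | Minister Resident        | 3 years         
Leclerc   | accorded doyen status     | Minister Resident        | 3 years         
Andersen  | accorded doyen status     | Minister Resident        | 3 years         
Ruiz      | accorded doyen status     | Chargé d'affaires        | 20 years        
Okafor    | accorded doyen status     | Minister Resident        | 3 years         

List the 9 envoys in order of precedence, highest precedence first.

By class of mission: Salazar (Minister Plenipotentiary); then Andersen, Horvat, Leclerc, Okafor, Yilmaz and Nakamura (Minister Resident); then Marchetti and Ruiz (Chargé d'affaires).
Among Andersen, Horvat, Leclerc, Okafor, Yilmaz and Nakamura, accorded doyen status before not accorded doyen status: Andersen, Horvat, Leclerc, Okafor and Yilmaz (accorded doyen status) before Nakamura (not accorded doyen status).
Andersen, Horvat, Leclerc, Okafor and Yilmaz all have years accredited 3 years, so the next rule applies.
Among Andersen, Horvat, Leclerc, Okafor and Yilmaz, alphabetically by surname: Andersen before Horvat before Leclerc before Okafor before Yilmaz.
Marchetti and Ruiz are each accorded doyen status, so the next rule applies.
Marchetti and Ruiz both have years accredited 20 years, so the next rule applies.
Among Marchetti and Ruiz, alphabetically by surname: Marchetti before Ruiz.
Full order: Salazar, Andersen, Horvat, Leclerc, Okafor, Yilmaz, Nakamura, Marchetti, Ruiz.

Salazar, Andersen, Horvat, Leclerc, Okafor, Yilmaz, Nakamura, Marchetti, Ruiz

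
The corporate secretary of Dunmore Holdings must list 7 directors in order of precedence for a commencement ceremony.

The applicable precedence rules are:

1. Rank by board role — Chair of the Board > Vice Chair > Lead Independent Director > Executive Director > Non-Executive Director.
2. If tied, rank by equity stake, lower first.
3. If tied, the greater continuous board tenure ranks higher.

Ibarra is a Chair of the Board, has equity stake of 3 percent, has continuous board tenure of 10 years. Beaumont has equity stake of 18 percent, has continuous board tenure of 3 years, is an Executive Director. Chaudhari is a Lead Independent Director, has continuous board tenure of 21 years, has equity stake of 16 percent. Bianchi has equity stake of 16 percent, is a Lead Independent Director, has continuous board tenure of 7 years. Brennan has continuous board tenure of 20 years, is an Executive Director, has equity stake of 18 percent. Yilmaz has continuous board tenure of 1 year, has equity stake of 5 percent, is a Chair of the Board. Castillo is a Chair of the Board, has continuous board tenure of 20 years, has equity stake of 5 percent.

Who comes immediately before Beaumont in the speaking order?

Brennan

By board role: Ibarra, Castillo and Yilmaz (Chair of the Board); then Chaudhari and Bianchi (Lead Independent Director); then Brennan and Beaumont (Executive Director).
Among Ibarra, Castillo and Yilmaz, by equity stake (lower first): Ibarra (3 percent) before Castillo and Yilmaz (5 percent).
Among Castillo and Yilmaz, by continuous board tenure (higher first): Castillo (20 years) before Yilmaz (1 year).
Chaudhari and Bianchi both have equity stake 16 percent, so the next rule applies.
Among Chaudhari and Bianchi, by continuous board tenure (higher first): Chaudhari (21 years) before Bianchi (7 years).
Brennan and Beaumont both have equity stake 18 percent, so the next rule applies.
Among Brennan and Beaumont, by continuous board tenure (higher first): Brennan (20 years) before Beaumont (3 years).
Order: Ibarra, Castillo, Yilmaz, Chaudhari, Bianchi, Brennan, Beaumont.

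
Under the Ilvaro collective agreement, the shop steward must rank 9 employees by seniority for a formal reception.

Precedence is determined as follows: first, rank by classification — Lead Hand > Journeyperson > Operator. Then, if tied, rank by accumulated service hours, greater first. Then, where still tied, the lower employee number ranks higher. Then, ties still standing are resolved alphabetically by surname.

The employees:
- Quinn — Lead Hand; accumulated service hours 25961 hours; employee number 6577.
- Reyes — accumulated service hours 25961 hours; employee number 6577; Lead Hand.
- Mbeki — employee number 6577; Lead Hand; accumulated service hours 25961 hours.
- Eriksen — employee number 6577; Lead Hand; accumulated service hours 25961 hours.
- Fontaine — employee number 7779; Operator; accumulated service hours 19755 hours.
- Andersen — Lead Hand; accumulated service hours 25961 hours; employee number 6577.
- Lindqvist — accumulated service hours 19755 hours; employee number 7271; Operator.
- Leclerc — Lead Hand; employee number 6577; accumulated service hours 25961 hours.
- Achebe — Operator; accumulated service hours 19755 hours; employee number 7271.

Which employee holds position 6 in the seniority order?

Reyes

By classification: Andersen, Eriksen, Leclerc, Mbeki, Quinn and Reyes (Lead Hand); then Achebe, Lindqvist and Fontaine (Operator).
Andersen, Eriksen, Leclerc, Mbeki, Quinn and Reyes all have accumulated service hours 25961 hours, so the next rule applies.
Andersen, Eriksen, Leclerc, Mbeki, Quinn and Reyes all have employee number 6577, so the next rule applies.
Among Andersen, Eriksen, Leclerc, Mbeki, Quinn and Reyes, alphabetically by surname: Andersen before Eriksen before Leclerc before Mbeki before Quinn before Reyes.
Achebe, Lindqvist and Fontaine all have accumulated service hours 19755 hours, so the next rule applies.
Among Achebe, Lindqvist and Fontaine, by employee number (lower first): Achebe and Lindqvist (7271) before Fontaine (7779).
Among Achebe and Lindqvist, alphabetically by surname: Achebe before Lindqvist.
Order: Andersen, Eriksen, Leclerc, Mbeki, Quinn, Reyes, Achebe, Lindqvist, Fontaine.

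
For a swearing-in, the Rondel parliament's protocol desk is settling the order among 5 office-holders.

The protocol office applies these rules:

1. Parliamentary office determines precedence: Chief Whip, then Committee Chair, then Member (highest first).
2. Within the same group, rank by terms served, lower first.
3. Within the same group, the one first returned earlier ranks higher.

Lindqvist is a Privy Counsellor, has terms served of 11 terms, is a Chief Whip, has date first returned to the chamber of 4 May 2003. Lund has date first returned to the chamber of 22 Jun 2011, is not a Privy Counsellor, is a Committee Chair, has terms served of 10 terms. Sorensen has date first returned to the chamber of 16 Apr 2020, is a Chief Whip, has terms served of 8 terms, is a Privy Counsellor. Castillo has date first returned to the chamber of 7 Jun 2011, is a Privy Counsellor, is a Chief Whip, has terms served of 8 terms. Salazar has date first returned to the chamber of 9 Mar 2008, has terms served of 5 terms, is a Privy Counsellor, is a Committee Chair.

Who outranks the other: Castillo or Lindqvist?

By parliamentary office: Castillo, Sorensen and Lindqvist (Chief Whip); then Salazar and Lund (Committee Chair).
Among Castillo, Sorensen and Lindqvist, by terms served (lower first): Castillo and Sorensen (8 terms) before Lindqvist (11 terms).
Among Castillo and Sorensen, by date first returned to the chamber (earlier first): Castillo (7 Jun 2011) before Sorensen (16 Apr 2020).
Among Salazar and Lund, by terms served (lower first): Salazar (5 terms) before Lund (10 terms).
So Castillo takes precedence.

Castillo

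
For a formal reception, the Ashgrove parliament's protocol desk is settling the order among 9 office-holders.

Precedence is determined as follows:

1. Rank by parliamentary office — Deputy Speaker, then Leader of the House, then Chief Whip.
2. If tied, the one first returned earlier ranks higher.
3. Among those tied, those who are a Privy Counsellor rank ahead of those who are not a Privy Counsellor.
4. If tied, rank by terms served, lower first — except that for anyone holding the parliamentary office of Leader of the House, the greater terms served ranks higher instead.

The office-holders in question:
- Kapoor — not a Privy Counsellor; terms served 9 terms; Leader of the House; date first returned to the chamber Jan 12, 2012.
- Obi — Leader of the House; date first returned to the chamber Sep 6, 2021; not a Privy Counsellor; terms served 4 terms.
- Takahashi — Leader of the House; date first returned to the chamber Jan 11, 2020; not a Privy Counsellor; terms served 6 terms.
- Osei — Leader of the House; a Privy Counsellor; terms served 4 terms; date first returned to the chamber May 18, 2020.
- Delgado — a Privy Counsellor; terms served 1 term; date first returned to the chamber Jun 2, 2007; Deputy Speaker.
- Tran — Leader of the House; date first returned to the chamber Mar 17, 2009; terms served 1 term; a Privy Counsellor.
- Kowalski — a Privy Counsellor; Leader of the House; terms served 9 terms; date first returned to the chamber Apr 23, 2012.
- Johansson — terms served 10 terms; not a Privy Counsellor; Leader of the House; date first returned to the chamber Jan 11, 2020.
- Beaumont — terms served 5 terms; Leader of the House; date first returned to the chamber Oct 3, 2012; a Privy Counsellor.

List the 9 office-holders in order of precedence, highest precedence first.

Delgado, Tran, Kapoor, Kowalski, Beaumont, Johansson, Takahashi, Osei, Obi

By parliamentary office: Delgado (Deputy Speaker); then Tran, Kapoor, Kowalski, Beaumont, Johansson, Takahashi, Osei and Obi (Leader of the House).
Among Tran, Kapoor, Kowalski, Beaumont, Johansson, Takahashi, Osei and Obi, by date first returned to the chamber (earlier first): Tran (Mar 17, 2009) before Kapoor (Jan 12, 2012) before Kowalski (Apr 23, 2012) before Beaumont (Oct 3, 2012) before Johansson and Takahashi (Jan 11, 2020) before Osei (May 18, 2020) before Obi (Sep 6, 2021).
Johansson and Takahashi are each not a Privy Counsellor, so the next rule applies.
Among Johansson and Takahashi, by terms served (higher first) (reversed rule for this group): Johansson (10 terms) before Takahashi (6 terms).
Full order: Delgado, Tran, Kapoor, Kowalski, Beaumont, Johansson, Takahashi, Osei, Obi.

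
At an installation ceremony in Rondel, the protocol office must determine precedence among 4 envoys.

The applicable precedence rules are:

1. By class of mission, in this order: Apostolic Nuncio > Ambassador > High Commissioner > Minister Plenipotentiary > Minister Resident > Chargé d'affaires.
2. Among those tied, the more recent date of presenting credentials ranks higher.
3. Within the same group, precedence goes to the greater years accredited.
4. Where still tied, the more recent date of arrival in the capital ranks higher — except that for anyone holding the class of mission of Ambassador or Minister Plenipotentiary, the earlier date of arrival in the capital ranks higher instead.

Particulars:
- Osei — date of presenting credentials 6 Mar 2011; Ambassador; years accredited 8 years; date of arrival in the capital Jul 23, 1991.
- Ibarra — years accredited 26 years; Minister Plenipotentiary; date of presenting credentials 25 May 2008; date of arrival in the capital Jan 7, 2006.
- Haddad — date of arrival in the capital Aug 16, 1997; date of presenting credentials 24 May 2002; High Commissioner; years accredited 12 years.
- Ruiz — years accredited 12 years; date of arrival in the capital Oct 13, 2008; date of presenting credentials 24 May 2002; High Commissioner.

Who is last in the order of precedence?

By class of mission: Osei (Ambassador); then Ruiz and Haddad (High Commissioner); then Ibarra (Minister Plenipotentiary).
Ruiz and Haddad both have date of presenting credentials 24 May 2002, so the next rule applies.
Ruiz and Haddad both have years accredited 12 years, so the next rule applies.
Among Ruiz and Haddad, by date of arrival in the capital (later first): Ruiz (Oct 13, 2008) before Haddad (Aug 16, 1997).
Order: Osei, Ruiz, Haddad, Ibarra.

Ibarra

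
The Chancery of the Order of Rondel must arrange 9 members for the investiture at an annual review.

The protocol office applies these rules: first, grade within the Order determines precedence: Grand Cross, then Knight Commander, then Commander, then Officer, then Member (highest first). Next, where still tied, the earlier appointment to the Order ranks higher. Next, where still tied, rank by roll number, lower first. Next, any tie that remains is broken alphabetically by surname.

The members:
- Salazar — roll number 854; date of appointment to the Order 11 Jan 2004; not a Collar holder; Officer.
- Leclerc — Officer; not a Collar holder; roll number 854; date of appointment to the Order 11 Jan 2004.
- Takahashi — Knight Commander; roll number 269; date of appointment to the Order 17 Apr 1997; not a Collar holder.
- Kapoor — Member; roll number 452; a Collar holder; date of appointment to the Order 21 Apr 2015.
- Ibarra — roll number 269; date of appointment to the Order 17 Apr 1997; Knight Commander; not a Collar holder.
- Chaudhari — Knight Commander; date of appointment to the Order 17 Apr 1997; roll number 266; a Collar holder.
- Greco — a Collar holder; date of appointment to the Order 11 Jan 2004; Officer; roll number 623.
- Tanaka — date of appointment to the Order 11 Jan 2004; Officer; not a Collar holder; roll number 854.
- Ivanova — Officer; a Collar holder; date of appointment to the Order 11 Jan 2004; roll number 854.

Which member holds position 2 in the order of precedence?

Ibarra

By grade within the Order: Chaudhari, Ibarra and Takahashi (Knight Commander); then Greco, Ivanova, Leclerc, Salazar and Tanaka (Officer); then Kapoor (Member).
Chaudhari, Ibarra and Takahashi all have date of appointment to the Order 17 Apr 1997, so the next rule applies.
Among Chaudhari, Ibarra and Takahashi, by roll number (lower first): Chaudhari (266) before Ibarra and Takahashi (269).
Among Ibarra and Takahashi, alphabetically by surname: Ibarra before Takahashi.
Greco, Ivanova, Leclerc, Salazar and Tanaka all have date of appointment to the Order 11 Jan 2004, so the next rule applies.
Among Greco, Ivanova, Leclerc, Salazar and Tanaka, by roll number (lower first): Greco (623) before Ivanova, Leclerc, Salazar and Tanaka (854).
Among Ivanova, Leclerc, Salazar and Tanaka, alphabetically by surname: Ivanova before Leclerc before Salazar before Tanaka.
Order: Chaudhari, Ibarra, Takahashi, Greco, Ivanova, Leclerc, Salazar, Tanaka, Kapoor.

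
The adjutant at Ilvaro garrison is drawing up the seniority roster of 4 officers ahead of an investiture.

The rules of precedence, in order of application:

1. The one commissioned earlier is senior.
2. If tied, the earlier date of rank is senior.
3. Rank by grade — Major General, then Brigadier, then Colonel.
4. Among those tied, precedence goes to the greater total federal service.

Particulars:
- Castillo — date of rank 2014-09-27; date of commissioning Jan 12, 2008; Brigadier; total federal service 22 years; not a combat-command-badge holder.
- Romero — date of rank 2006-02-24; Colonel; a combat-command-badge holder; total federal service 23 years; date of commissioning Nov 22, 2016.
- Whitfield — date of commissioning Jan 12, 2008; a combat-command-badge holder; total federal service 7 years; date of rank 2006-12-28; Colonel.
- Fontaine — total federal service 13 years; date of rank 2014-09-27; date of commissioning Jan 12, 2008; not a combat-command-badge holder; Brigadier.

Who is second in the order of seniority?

Castillo

By date of commissioning (earlier first): Whitfield, Castillo and Fontaine (each Jan 12, 2008); then Romero (Nov 22, 2016).
Among Whitfield, Castillo and Fontaine, by date of rank (earlier first): Whitfield (2006-12-28) before Castillo and Fontaine (2014-09-27).
Castillo and Fontaine are each Brigadier, so the next rule applies.
Among Castillo and Fontaine, by total federal service (higher first): Castillo (22 years) before Fontaine (13 years).
Order: Whitfield, Castillo, Fontaine, Romero.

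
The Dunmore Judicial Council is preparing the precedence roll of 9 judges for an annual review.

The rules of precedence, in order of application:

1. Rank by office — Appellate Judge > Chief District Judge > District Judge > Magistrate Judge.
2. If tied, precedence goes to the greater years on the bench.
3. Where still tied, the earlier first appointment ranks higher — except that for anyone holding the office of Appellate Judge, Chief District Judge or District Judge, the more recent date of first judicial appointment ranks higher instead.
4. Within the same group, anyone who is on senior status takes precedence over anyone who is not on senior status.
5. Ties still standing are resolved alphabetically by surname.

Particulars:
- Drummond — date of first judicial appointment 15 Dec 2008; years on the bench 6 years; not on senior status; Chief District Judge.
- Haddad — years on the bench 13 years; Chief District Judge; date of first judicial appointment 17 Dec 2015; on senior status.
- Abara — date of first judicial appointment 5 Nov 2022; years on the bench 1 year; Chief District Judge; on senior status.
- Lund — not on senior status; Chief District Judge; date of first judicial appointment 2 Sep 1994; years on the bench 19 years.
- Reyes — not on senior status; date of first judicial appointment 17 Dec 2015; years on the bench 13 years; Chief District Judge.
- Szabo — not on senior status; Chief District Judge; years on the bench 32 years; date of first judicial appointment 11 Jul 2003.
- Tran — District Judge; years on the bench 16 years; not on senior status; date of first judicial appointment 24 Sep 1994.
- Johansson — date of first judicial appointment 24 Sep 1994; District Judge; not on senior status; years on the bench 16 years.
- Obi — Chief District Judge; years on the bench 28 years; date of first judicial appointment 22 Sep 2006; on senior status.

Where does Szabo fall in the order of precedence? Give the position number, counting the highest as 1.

By office: Szabo, Obi, Lund, Haddad, Reyes, Drummond and Abara (Chief District Judge); then Johansson and Tran (District Judge).
Among Szabo, Obi, Lund, Haddad, Reyes, Drummond and Abara, by years on the bench (higher first): Szabo (32 years) before Obi (28 years) before Lund (19 years) before Haddad and Reyes (13 years) before Drummond (6 years) before Abara (1 year).
Haddad and Reyes both have date of first judicial appointment 17 Dec 2015, so the next rule applies.
Among Haddad and Reyes, on senior status before not on senior status: Haddad (on senior status) before Reyes (not on senior status).
Johansson and Tran both have years on the bench 16 years, so the next rule applies.
Johansson and Tran both have date of first judicial appointment 24 Sep 1994, so the next rule applies.
Johansson and Tran are each not on senior status, so the next rule applies.
Among Johansson and Tran, alphabetically by surname: Johansson before Tran.
Order: Szabo, Obi, Lund, Haddad, Reyes, Drummond, Abara, Johansson, Tran. So position 1.

1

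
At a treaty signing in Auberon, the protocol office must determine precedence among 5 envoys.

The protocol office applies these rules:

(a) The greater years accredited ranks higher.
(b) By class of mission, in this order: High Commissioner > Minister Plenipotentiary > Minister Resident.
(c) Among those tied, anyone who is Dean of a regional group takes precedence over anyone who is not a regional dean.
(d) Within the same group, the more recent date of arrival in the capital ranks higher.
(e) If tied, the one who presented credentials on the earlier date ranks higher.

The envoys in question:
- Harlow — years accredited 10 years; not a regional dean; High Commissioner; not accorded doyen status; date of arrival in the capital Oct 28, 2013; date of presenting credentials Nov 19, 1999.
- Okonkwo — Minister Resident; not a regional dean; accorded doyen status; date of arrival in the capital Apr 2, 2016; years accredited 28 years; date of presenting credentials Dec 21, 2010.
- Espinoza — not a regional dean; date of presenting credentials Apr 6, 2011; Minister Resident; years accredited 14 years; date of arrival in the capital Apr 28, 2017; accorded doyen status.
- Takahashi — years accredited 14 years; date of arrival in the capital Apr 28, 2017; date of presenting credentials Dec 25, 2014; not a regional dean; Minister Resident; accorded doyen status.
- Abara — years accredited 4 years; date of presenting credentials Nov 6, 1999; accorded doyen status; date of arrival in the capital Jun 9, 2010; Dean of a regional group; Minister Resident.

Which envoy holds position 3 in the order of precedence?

By years accredited (higher first): Okonkwo (28 years); then Espinoza and Takahashi (both 14 years); then Harlow (10 years); then Abara (4 years).
Espinoza and Takahashi are each Minister Resident, so the next rule applies.
Espinoza and Takahashi are each not a regional dean, so the next rule applies.
Espinoza and Takahashi both have date of arrival in the capital Apr 28, 2017, so the next rule applies.
Among Espinoza and Takahashi, by date of presenting credentials (earlier first): Espinoza (Apr 6, 2011) before Takahashi (Dec 25, 2014).
Order: Okonkwo, Espinoza, Takahashi, Harlow, Abara.

Takahashi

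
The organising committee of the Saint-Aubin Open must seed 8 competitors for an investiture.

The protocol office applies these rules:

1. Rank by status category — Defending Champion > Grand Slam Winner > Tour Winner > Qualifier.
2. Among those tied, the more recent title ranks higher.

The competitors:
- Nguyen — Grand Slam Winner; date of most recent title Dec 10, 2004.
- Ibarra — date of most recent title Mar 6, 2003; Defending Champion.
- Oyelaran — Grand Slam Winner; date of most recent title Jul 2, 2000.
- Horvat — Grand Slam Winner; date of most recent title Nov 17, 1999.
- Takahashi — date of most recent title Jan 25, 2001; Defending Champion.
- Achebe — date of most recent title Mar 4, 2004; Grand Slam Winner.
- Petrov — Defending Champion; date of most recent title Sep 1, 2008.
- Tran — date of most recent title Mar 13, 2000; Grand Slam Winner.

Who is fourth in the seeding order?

By status category: Petrov, Ibarra and Takahashi (Defending Champion); then Nguyen, Achebe, Oyelaran, Tran and Horvat (Grand Slam Winner).
Among Petrov, Ibarra and Takahashi, by date of most recent title (later first): Petrov (Sep 1, 2008) before Ibarra (Mar 6, 2003) before Takahashi (Jan 25, 2001).
Among Nguyen, Achebe, Oyelaran, Tran and Horvat, by date of most recent title (later first): Nguyen (Dec 10, 2004) before Achebe (Mar 4, 2004) before Oyelaran (Jul 2, 2000) before Tran (Mar 13, 2000) before Horvat (Nov 17, 1999).
Order: Petrov, Ibarra, Takahashi, Nguyen, Achebe, Oyelaran, Tran, Horvat.

Nguyen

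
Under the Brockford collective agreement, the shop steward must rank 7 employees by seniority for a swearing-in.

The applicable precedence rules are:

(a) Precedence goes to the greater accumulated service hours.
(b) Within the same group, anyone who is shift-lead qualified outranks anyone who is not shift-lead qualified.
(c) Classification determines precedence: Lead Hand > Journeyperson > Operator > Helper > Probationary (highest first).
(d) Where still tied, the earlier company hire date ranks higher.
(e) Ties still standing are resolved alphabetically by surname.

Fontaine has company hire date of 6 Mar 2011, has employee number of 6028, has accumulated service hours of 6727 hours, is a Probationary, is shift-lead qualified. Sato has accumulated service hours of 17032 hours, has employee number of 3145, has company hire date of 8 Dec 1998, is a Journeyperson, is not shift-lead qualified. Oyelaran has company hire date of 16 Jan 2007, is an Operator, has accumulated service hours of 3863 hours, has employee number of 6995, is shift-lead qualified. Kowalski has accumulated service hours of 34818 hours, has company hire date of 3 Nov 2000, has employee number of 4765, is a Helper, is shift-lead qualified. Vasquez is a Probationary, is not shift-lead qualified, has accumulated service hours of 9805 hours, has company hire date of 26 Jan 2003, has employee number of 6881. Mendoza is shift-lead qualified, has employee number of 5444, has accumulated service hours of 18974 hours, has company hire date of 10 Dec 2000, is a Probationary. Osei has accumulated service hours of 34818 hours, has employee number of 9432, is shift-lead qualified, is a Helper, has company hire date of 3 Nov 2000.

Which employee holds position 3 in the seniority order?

Mendoza

By accumulated service hours (higher first): Kowalski and Osei (both 34818 hours); then Mendoza (18974 hours); then Sato (17032 hours); then Vasquez (9805 hours); then Fontaine (6727 hours); then Oyelaran (3863 hours).
Kowalski and Osei are each shift-lead qualified, so the next rule applies.
Kowalski and Osei are each Helper, so the next rule applies.
Kowalski and Osei both have company hire date 3 Nov 2000, so the next rule applies.
Among Kowalski and Osei, alphabetically by surname: Kowalski before Osei.
Order: Kowalski, Osei, Mendoza, Sato, Vasquez, Fontaine, Oyelaran.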